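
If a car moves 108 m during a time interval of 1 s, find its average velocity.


Given: distance d = 108 m, time t = 1 s
Using v = d / t
v = 108 / 1
v = 108 m/s

108 m/s


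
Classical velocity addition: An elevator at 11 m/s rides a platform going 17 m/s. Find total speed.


Given: object velocity = 11 m/s, platform velocity = 17 m/s (same direction)
Using classical velocity addition: v_total = v_object + v_platform
v_total = 11 + 17
v_total = 28 m/s

28 m/s


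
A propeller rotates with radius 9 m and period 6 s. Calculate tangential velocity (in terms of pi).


Given: radius r = 9 m, period T = 6 s
Using v = 2*pi*r / T
v = 2*pi*9 / 6
v = 18*pi / 6
v = 3*pi m/s

3*pi m/s


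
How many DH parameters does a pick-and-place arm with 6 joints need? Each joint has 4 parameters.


Given: 6 joints, 4 DH parameters per joint (d, theta, a, alpha)
Total DH parameters = number_of_joints * 4
Total = 6 * 4
Total = 24

24


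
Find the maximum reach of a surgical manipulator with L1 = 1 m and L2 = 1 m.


Given: L1 = 1 m, L2 = 1 m
For a 2-link planar arm, max reach = L1 + L2 (fully extended)
Max reach = 1 + 1
Max reach = 2 m

2 m


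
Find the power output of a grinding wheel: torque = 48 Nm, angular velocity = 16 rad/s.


Given: tau = 48 Nm, omega = 16 rad/s
Using P = tau * omega
P = 48 * 16
P = 768 W

768 W


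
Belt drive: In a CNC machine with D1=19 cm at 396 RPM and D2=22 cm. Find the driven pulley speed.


Given: D1 = 19 cm, w1 = 396 RPM, D2 = 22 cm
Using D1*w1 = D2*w2
w2 = D1*w1 / D2
w2 = 19*396 / 22
w2 = 7524 / 22
w2 = 342 RPM

342 RPM


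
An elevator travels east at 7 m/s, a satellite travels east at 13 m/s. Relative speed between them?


Given: v_A = 7 m/s east, v_B = 13 m/s east
Both move in the same direction; relative speed = |v_A - v_B|
|7 - 13| = |-6|
= 6 m/s

6 m/s


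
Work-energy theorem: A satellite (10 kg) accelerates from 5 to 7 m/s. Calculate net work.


Given: m = 10 kg, v0 = 5 m/s, v = 7 m/s
Using W = (1/2)*m*(v^2 - v0^2)
v^2 = 7^2 = 49
v0^2 = 5^2 = 25
v^2 - v0^2 = 49 - 25 = 24
W = (1/2)*10*24 = 120 J

120 J


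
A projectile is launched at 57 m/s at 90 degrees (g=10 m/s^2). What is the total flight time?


Given: v0 = 57 m/s, theta = 90 deg, g = 10 m/s^2
sin(90) = 1
Using T = 2*v0*sin(theta) / g
T = 2*57*1 / 10
T = 114 / 10
T = 57/5 s

57/5 s


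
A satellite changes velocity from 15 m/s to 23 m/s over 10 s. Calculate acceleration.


Given: initial velocity v0 = 15 m/s, final velocity v = 23 m/s, time t = 10 s
Using a = (v - v0) / t
a = (23 - 15) / 10
a = 8 / 10
a = 4/5 m/s^2

4/5 m/s^2


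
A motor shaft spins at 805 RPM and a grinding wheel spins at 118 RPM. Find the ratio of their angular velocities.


Given: RPM_A = 805, RPM_B = 118
omega = 2*pi*RPM/60, so omega_A/omega_B = RPM_A / RPM_B
omega_A/omega_B = 805 / 118
omega_A/omega_B = 805/118

805/118


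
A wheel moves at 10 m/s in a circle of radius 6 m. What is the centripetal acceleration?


Given: v = 10 m/s, r = 6 m
Using a_c = v^2 / r
a_c = 10^2 / 6
a_c = 100 / 6
a_c = 50/3 m/s^2

50/3 m/s^2


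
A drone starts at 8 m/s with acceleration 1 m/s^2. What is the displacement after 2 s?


Given: v0 = 8 m/s, a = 1 m/s^2, t = 2 s
Using s = v0*t + (1/2)*a*t^2
s = 8*2 + (1/2)*1*2^2
s = 16 + (1/2)*4
s = 16 + 2
s = 18

18 m


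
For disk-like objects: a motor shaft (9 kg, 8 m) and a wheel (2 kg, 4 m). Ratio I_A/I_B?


Given: M1=9 kg, R1=8 m, M2=2 kg, R2=4 m
For a disk: I = (1/2)*M*R^2, so I_A/I_B = (M1*R1^2)/(M2*R2^2)
M1*R1^2 = 9*64 = 576
M2*R2^2 = 2*16 = 32
I_A/I_B = 576/32 = 18

18


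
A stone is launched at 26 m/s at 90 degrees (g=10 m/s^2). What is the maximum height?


Given: v0 = 26 m/s, theta = 90 deg, g = 10 m/s^2
sin^2(90) = 1
Using H = v0^2 * sin^2(theta) / (2*g)
H = 26^2 * 1 / (2*10)
H = 676 * 1 / 20
H = 676 / 20
H = 169/5 m

169/5 m


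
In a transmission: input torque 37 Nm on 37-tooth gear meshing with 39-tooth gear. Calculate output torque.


Given: N1 = 37, N2 = 39, T1 = 37 Nm
Using T2/T1 = N2/N1
T2 = T1 * N2 / N1
T2 = 37 * 39 / 37
T2 = 1443 / 37
T2 = 39 Nm

39 Nm


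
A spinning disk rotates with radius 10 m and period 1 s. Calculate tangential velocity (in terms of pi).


Given: radius r = 10 m, period T = 1 s
Using v = 2*pi*r / T
v = 2*pi*10 / 1
v = 20*pi / 1
v = 20*pi m/s

20*pi m/s


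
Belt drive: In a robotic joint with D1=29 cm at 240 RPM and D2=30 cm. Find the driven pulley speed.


Given: D1 = 29 cm, w1 = 240 RPM, D2 = 30 cm
Using D1*w1 = D2*w2
w2 = D1*w1 / D2
w2 = 29*240 / 30
w2 = 6960 / 30
w2 = 232 RPM

232 RPM


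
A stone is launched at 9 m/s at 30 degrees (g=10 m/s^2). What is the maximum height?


Given: v0 = 9 m/s, theta = 30 deg, g = 10 m/s^2
sin^2(30) = 1/4
Using H = v0^2 * sin^2(theta) / (2*g)
H = 9^2 * 1/4 / (2*10)
H = 81 * 1/4 / 20
H = 81/4 / 20
H = 81/80 m

81/80 m


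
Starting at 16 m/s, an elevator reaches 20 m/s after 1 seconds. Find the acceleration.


Given: initial velocity v0 = 16 m/s, final velocity v = 20 m/s, time t = 1 s
Using a = (v - v0) / t
a = (20 - 16) / 1
a = 4 / 1
a = 4 m/s^2

4 m/s^2


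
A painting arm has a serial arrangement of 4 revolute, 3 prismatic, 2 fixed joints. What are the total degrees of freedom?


Given: serial robot with 4 revolute, 3 prismatic, 2 fixed joints
DOF contribution per joint type: revolute=1, prismatic=1, spherical=3, fixed=0
DOF = 4*1 + 3*1 + 2*0
DOF = 7

7


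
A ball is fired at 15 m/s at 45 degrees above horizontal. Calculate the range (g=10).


Given: v0 = 15 m/s, theta = 45 deg, g = 10 m/s^2
sin(2*45) = sin(90) = 1
Using R = v0^2 * sin(2*theta) / g
R = 15^2 * 1 / 10
R = 225 / 10
R = 45/2 m

45/2 m


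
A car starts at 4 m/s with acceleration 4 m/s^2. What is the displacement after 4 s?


Given: v0 = 4 m/s, a = 4 m/s^2, t = 4 s
Using s = v0*t + (1/2)*a*t^2
s = 4*4 + (1/2)*4*4^2
s = 16 + (1/2)*64
s = 16 + 32
s = 48

48 m


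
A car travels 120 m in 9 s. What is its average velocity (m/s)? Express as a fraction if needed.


Given: distance d = 120 m, time t = 9 s
Using v = d / t
v = 120 / 9
v = 40/3 m/s

40/3 m/s


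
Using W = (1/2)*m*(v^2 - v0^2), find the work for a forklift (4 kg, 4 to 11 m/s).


Given: m = 4 kg, v0 = 4 m/s, v = 11 m/s
Using W = (1/2)*m*(v^2 - v0^2)
v^2 = 11^2 = 121
v0^2 = 4^2 = 16
v^2 - v0^2 = 121 - 16 = 105
W = (1/2)*4*105 = 210 J

210 J


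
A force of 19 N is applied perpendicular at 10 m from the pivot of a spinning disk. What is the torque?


Given: F = 19 N, r = 10 m, angle = 90 deg (perpendicular)
Using tau = F * r * sin(90)
sin(90) = 1
tau = 19 * 10 * 1
tau = 190 Nm

190 Nm


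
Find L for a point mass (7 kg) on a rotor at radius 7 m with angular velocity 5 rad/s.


Given: m = 7 kg, r = 7 m, omega = 5 rad/s
For a point mass: I = m*r^2
I = 7*7^2 = 7*49 = 343
L = I*omega = 343*5
L = 1715 kg*m^2/s

1715 kg*m^2/s


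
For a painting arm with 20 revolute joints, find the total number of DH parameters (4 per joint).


Given: 20 joints, 4 DH parameters per joint (d, theta, a, alpha)
Total DH parameters = number_of_joints * 4
Total = 20 * 4
Total = 80

80


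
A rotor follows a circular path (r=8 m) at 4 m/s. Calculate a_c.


Given: v = 4 m/s, r = 8 m
Using a_c = v^2 / r
a_c = 4^2 / 8
a_c = 16 / 8
a_c = 2 m/s^2

2 m/s^2


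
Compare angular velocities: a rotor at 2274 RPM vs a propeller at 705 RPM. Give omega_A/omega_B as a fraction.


Given: RPM_A = 2274, RPM_B = 705
omega = 2*pi*RPM/60, so omega_A/omega_B = RPM_A / RPM_B
omega_A/omega_B = 2274 / 705
omega_A/omega_B = 758/235

758/235


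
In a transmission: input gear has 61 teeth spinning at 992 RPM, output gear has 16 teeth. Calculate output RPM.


Given: N1 = 61 teeth, w1 = 992 RPM, N2 = 16 teeth
Using N1*w1 = N2*w2
w2 = N1*w1 / N2
w2 = 61*992 / 16
w2 = 60512 / 16
w2 = 3782 RPM

3782 RPM


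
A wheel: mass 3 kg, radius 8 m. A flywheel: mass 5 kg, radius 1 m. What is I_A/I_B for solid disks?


Given: M1=3 kg, R1=8 m, M2=5 kg, R2=1 m
For a disk: I = (1/2)*M*R^2, so I_A/I_B = (M1*R1^2)/(M2*R2^2)
M1*R1^2 = 3*64 = 192
M2*R2^2 = 5*1 = 5
I_A/I_B = 192/5 = 192/5

192/5


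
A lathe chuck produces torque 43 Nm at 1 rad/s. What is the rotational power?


Given: tau = 43 Nm, omega = 1 rad/s
Using P = tau * omega
P = 43 * 1
P = 43 W

43 W


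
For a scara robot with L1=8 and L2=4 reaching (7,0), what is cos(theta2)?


Given: L1 = 8, L2 = 4, target (x, y) = (7, 0)
Using cos(theta2) = (x^2 + y^2 - L1^2 - L2^2) / (2*L1*L2)
x^2 + y^2 = 7^2 + 0 = 49
L1^2 + L2^2 = 64 + 16 = 80
Numerator = 49 - 80 = -31
Denominator = 2*8*4 = 64
cos(theta2) = -31/64 = -31/64

-31/64


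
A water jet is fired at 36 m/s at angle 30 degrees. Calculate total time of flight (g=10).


Given: v0 = 36 m/s, theta = 30 deg, g = 10 m/s^2
sin(30) = 1/2
Using T = 2*v0*sin(theta) / g
T = 2*36*1/2 / 10
T = 36 / 10
T = 18/5 s

18/5 s


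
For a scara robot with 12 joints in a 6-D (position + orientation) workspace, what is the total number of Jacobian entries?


Given: task space dimension = 6, joints = 12
Jacobian is a 6 x 12 matrix
Total entries = rows * columns
Total = 6 * 12
Total = 72

72


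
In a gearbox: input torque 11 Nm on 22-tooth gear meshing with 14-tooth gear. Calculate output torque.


Given: N1 = 22, N2 = 14, T1 = 11 Nm
Using T2/T1 = N2/N1
T2 = T1 * N2 / N1
T2 = 11 * 14 / 22
T2 = 154 / 22
T2 = 7 Nm

7 Nm


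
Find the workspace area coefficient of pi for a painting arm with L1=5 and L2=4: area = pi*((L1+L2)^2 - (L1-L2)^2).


Given: L1 = 5, L2 = 4
(L1+L2)^2 = (9)^2 = 81
(L1-L2)^2 = (1)^2 = 1
Difference = 81 - 1 = 80
This equals 4*L1*L2 = 4*5*4 = 80
Workspace area = 80*pi

80


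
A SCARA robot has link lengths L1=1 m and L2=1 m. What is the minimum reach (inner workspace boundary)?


Given: L1 = 1 m, L2 = 1 m
For a 2-link planar arm, min reach = |L1 - L2| (second link folded back)
Min reach = |1 - 1|
Min reach = 0 m

0 m


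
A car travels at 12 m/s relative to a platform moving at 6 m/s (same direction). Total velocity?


Given: object velocity = 12 m/s, platform velocity = 6 m/s (same direction)
Using classical velocity addition: v_total = v_object + v_platform
v_total = 12 + 6
v_total = 18 m/s

18 m/s


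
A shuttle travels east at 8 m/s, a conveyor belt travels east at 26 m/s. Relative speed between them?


Given: v_A = 8 m/s east, v_B = 26 m/s east
Both move in the same direction; relative speed = |v_A - v_B|
|8 - 26| = |-18|
= 18 m/s

18 m/s


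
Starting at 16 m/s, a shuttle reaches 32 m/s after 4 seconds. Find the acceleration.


Given: initial velocity v0 = 16 m/s, final velocity v = 32 m/s, time t = 4 s
Using a = (v - v0) / t
a = (32 - 16) / 4
a = 16 / 4
a = 4 m/s^2

4 m/s^2


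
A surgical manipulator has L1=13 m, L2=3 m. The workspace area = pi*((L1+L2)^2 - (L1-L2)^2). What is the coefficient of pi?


Given: L1 = 13, L2 = 3
(L1+L2)^2 = (16)^2 = 256
(L1-L2)^2 = (10)^2 = 100
Difference = 256 - 100 = 156
This equals 4*L1*L2 = 4*13*3 = 156
Workspace area = 156*pi

156


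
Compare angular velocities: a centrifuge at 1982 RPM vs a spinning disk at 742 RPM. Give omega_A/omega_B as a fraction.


Given: RPM_A = 1982, RPM_B = 742
omega = 2*pi*RPM/60, so omega_A/omega_B = RPM_A / RPM_B
omega_A/omega_B = 1982 / 742
omega_A/omega_B = 991/371

991/371


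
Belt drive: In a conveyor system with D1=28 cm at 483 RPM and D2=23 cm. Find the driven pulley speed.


Given: D1 = 28 cm, w1 = 483 RPM, D2 = 23 cm
Using D1*w1 = D2*w2
w2 = D1*w1 / D2
w2 = 28*483 / 23
w2 = 13524 / 23
w2 = 588 RPM

588 RPM


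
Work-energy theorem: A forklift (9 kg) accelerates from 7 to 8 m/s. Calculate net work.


Given: m = 9 kg, v0 = 7 m/s, v = 8 m/s
Using W = (1/2)*m*(v^2 - v0^2)
v^2 = 8^2 = 64
v0^2 = 7^2 = 49
v^2 - v0^2 = 64 - 49 = 15
W = (1/2)*9*15 = 135/2 J

135/2 J


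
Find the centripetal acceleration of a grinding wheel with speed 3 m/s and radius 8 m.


Given: v = 3 m/s, r = 8 m
Using a_c = v^2 / r
a_c = 3^2 / 8
a_c = 9 / 8
a_c = 9/8 m/s^2

9/8 m/s^2


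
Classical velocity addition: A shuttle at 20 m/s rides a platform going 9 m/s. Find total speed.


Given: object velocity = 20 m/s, platform velocity = 9 m/s (same direction)
Using classical velocity addition: v_total = v_object + v_platform
v_total = 20 + 9
v_total = 29 m/s

29 m/s


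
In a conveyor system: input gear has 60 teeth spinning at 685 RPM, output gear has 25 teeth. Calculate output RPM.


Given: N1 = 60 teeth, w1 = 685 RPM, N2 = 25 teeth
Using N1*w1 = N2*w2
w2 = N1*w1 / N2
w2 = 60*685 / 25
w2 = 41100 / 25
w2 = 1644 RPM

1644 RPM


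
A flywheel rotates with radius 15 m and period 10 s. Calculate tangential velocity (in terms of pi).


Given: radius r = 15 m, period T = 10 s
Using v = 2*pi*r / T
v = 2*pi*15 / 10
v = 30*pi / 10
v = 3*pi m/s

3*pi m/s


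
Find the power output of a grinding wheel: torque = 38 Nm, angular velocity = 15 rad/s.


Given: tau = 38 Nm, omega = 15 rad/s
Using P = tau * omega
P = 38 * 15
P = 570 W

570 W


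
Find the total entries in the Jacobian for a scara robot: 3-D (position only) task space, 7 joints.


Given: task space dimension = 3, joints = 7
Jacobian is a 3 x 7 matrix
Total entries = rows * columns
Total = 3 * 7
Total = 21

21


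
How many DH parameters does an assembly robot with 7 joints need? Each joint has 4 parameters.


Given: 7 joints, 4 DH parameters per joint (d, theta, a, alpha)
Total DH parameters = number_of_joints * 4
Total = 7 * 4
Total = 28

28


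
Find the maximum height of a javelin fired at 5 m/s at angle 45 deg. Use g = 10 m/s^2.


Given: v0 = 5 m/s, theta = 45 deg, g = 10 m/s^2
sin^2(45) = 1/2
Using H = v0^2 * sin^2(theta) / (2*g)
H = 5^2 * 1/2 / (2*10)
H = 25 * 1/2 / 20
H = 25/2 / 20
H = 5/8 m

5/8 m


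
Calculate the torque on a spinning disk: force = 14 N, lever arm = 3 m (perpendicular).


Given: F = 14 N, r = 3 m, angle = 90 deg (perpendicular)
Using tau = F * r * sin(90)
sin(90) = 1
tau = 14 * 3 * 1
tau = 42 Nm

42 Nm


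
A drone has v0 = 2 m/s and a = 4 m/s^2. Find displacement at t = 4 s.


Given: v0 = 2 m/s, a = 4 m/s^2, t = 4 s
Using s = v0*t + (1/2)*a*t^2
s = 2*4 + (1/2)*4*4^2
s = 8 + (1/2)*64
s = 8 + 32
s = 40

40 m


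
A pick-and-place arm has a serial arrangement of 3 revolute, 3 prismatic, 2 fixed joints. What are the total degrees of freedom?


Given: serial robot with 3 revolute, 3 prismatic, 2 fixed joints
DOF contribution per joint type: revolute=1, prismatic=1, spherical=3, fixed=0
DOF = 3*1 + 3*1 + 2*0
DOF = 6

6


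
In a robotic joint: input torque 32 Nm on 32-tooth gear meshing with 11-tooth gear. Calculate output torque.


Given: N1 = 32, N2 = 11, T1 = 32 Nm
Using T2/T1 = N2/N1
T2 = T1 * N2 / N1
T2 = 32 * 11 / 32
T2 = 352 / 32
T2 = 11 Nm

11 Nm


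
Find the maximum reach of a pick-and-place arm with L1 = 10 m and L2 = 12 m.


Given: L1 = 10 m, L2 = 12 m
For a 2-link planar arm, max reach = L1 + L2 (fully extended)
Max reach = 10 + 12
Max reach = 22 m

22 m


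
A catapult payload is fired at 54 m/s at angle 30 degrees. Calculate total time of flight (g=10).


Given: v0 = 54 m/s, theta = 30 deg, g = 10 m/s^2
sin(30) = 1/2
Using T = 2*v0*sin(theta) / g
T = 2*54*1/2 / 10
T = 54 / 10
T = 27/5 s

27/5 s


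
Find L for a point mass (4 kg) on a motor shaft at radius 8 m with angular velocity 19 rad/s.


Given: m = 4 kg, r = 8 m, omega = 19 rad/s
For a point mass: I = m*r^2
I = 4*8^2 = 4*64 = 256
L = I*omega = 256*19
L = 4864 kg*m^2/s

4864 kg*m^2/s


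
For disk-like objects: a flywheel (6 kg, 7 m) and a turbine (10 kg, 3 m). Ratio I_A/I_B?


Given: M1=6 kg, R1=7 m, M2=10 kg, R2=3 m
For a disk: I = (1/2)*M*R^2, so I_A/I_B = (M1*R1^2)/(M2*R2^2)
M1*R1^2 = 6*49 = 294
M2*R2^2 = 10*9 = 90
I_A/I_B = 294/90 = 49/15

49/15


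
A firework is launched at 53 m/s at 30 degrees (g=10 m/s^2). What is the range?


Given: v0 = 53 m/s, theta = 30 deg, g = 10 m/s^2
sin(2*30) = sin(60) = sqrt(3)/2
Using R = v0^2 * sin(2*theta) / g
R = 53^2 * (sqrt(3)/2) / 10
R = 2809 * sqrt(3) / 20
R = 2809/20*sqrt(3) m

2809/20*sqrt(3) m


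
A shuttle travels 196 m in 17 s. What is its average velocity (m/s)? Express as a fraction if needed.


Given: distance d = 196 m, time t = 17 s
Using v = d / t
v = 196 / 17
v = 196/17 m/s

196/17 m/s


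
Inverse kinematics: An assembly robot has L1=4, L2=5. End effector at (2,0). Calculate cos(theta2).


Given: L1 = 4, L2 = 5, target (x, y) = (2, 0)
Using cos(theta2) = (x^2 + y^2 - L1^2 - L2^2) / (2*L1*L2)
x^2 + y^2 = 2^2 + 0 = 4
L1^2 + L2^2 = 16 + 25 = 41
Numerator = 4 - 41 = -37
Denominator = 2*4*5 = 40
cos(theta2) = -37/40 = -37/40

-37/40


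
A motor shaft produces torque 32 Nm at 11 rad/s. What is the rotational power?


Given: tau = 32 Nm, omega = 11 rad/s
Using P = tau * omega
P = 32 * 11
P = 352 W

352 W


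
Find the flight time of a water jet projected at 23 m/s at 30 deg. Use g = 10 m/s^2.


Given: v0 = 23 m/s, theta = 30 deg, g = 10 m/s^2
sin(30) = 1/2
Using T = 2*v0*sin(theta) / g
T = 2*23*1/2 / 10
T = 23 / 10
T = 23/10 s

23/10 s


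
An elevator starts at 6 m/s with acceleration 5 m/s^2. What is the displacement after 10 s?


Given: v0 = 6 m/s, a = 5 m/s^2, t = 10 s
Using s = v0*t + (1/2)*a*t^2
s = 6*10 + (1/2)*5*10^2
s = 60 + (1/2)*500
s = 60 + 250
s = 310

310 m


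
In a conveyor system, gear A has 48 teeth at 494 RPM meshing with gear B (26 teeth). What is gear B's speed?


Given: N1 = 48 teeth, w1 = 494 RPM, N2 = 26 teeth
Using N1*w1 = N2*w2
w2 = N1*w1 / N2
w2 = 48*494 / 26
w2 = 23712 / 26
w2 = 912 RPM

912 RPM


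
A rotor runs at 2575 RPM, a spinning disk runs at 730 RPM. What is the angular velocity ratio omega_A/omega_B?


Given: RPM_A = 2575, RPM_B = 730
omega = 2*pi*RPM/60, so omega_A/omega_B = RPM_A / RPM_B
omega_A/omega_B = 2575 / 730
omega_A/omega_B = 515/146

515/146


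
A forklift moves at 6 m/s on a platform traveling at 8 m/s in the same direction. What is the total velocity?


Given: object velocity = 6 m/s, platform velocity = 8 m/s (same direction)
Using classical velocity addition: v_total = v_object + v_platform
v_total = 6 + 8
v_total = 14 m/s

14 m/s


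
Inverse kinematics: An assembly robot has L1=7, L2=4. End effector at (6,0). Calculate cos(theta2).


Given: L1 = 7, L2 = 4, target (x, y) = (6, 0)
Using cos(theta2) = (x^2 + y^2 - L1^2 - L2^2) / (2*L1*L2)
x^2 + y^2 = 6^2 + 0 = 36
L1^2 + L2^2 = 49 + 16 = 65
Numerator = 36 - 65 = -29
Denominator = 2*7*4 = 56
cos(theta2) = -29/56 = -29/56

-29/56


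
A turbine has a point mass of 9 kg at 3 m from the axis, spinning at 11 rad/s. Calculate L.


Given: m = 9 kg, r = 3 m, omega = 11 rad/s
For a point mass: I = m*r^2
I = 9*3^2 = 9*9 = 81
L = I*omega = 81*11
L = 891 kg*m^2/s

891 kg*m^2/s


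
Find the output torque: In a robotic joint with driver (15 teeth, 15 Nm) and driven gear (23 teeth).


Given: N1 = 15, N2 = 23, T1 = 15 Nm
Using T2/T1 = N2/N1
T2 = T1 * N2 / N1
T2 = 15 * 23 / 15
T2 = 345 / 15
T2 = 23 Nm

23 Nm


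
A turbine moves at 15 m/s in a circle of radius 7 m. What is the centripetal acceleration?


Given: v = 15 m/s, r = 7 m
Using a_c = v^2 / r
a_c = 15^2 / 7
a_c = 225 / 7
a_c = 225/7 m/s^2

225/7 m/s^2


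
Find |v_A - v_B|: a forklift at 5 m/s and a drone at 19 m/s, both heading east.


Given: v_A = 5 m/s east, v_B = 19 m/s east
Both move in the same direction; relative speed = |v_A - v_B|
|5 - 19| = |-14|
= 14 m/s

14 m/s


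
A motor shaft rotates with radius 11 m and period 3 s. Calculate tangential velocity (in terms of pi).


Given: radius r = 11 m, period T = 3 s
Using v = 2*pi*r / T
v = 2*pi*11 / 3
v = 22*pi / 3
v = 22/3*pi m/s

22/3*pi m/s


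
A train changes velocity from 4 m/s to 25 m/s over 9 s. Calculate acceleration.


Given: initial velocity v0 = 4 m/s, final velocity v = 25 m/s, time t = 9 s
Using a = (v - v0) / t
a = (25 - 4) / 9
a = 21 / 9
a = 7/3 m/s^2

7/3 m/s^2


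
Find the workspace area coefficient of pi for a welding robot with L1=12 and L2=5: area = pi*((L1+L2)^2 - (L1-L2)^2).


Given: L1 = 12, L2 = 5
(L1+L2)^2 = (17)^2 = 289
(L1-L2)^2 = (7)^2 = 49
Difference = 289 - 49 = 240
This equals 4*L1*L2 = 4*12*5 = 240
Workspace area = 240*pi

240


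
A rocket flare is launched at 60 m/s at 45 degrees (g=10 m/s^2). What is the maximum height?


Given: v0 = 60 m/s, theta = 45 deg, g = 10 m/s^2
sin^2(45) = 1/2
Using H = v0^2 * sin^2(theta) / (2*g)
H = 60^2 * 1/2 / (2*10)
H = 3600 * 1/2 / 20
H = 1800 / 20
H = 90 m

90 m


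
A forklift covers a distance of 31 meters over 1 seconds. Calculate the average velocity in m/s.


Given: distance d = 31 m, time t = 1 s
Using v = d / t
v = 31 / 1
v = 31 m/s

31 m/s


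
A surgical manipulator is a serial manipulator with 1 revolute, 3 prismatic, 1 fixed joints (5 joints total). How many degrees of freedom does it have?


Given: serial robot with 1 revolute, 3 prismatic, 1 fixed joints
DOF contribution per joint type: revolute=1, prismatic=1, spherical=3, fixed=0
DOF = 1*1 + 3*1 + 1*0
DOF = 4

4


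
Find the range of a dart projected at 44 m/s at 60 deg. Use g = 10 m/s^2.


Given: v0 = 44 m/s, theta = 60 deg, g = 10 m/s^2
sin(2*60) = sin(120) = sqrt(3)/2
Using R = v0^2 * sin(2*theta) / g
R = 44^2 * (sqrt(3)/2) / 10
R = 1936 * sqrt(3) / 20
R = 484/5*sqrt(3) m

484/5*sqrt(3) m


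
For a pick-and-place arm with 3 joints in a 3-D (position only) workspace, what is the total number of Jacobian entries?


Given: task space dimension = 3, joints = 3
Jacobian is a 3 x 3 matrix
Total entries = rows * columns
Total = 3 * 3
Total = 9

9


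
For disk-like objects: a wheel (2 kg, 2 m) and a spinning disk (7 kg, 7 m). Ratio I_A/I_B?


Given: M1=2 kg, R1=2 m, M2=7 kg, R2=7 m
For a disk: I = (1/2)*M*R^2, so I_A/I_B = (M1*R1^2)/(M2*R2^2)
M1*R1^2 = 2*4 = 8
M2*R2^2 = 7*49 = 343
I_A/I_B = 8/343 = 8/343

8/343


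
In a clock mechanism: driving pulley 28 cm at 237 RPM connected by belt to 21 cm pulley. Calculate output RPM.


Given: D1 = 28 cm, w1 = 237 RPM, D2 = 21 cm
Using D1*w1 = D2*w2
w2 = D1*w1 / D2
w2 = 28*237 / 21
w2 = 6636 / 21
w2 = 316 RPM

316 RPM


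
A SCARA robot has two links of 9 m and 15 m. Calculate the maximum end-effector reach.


Given: L1 = 9 m, L2 = 15 m
For a 2-link planar arm, max reach = L1 + L2 (fully extended)
Max reach = 9 + 15
Max reach = 24 m

24 m


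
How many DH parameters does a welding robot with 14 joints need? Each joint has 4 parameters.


Given: 14 joints, 4 DH parameters per joint (d, theta, a, alpha)
Total DH parameters = number_of_joints * 4
Total = 14 * 4
Total = 56

56


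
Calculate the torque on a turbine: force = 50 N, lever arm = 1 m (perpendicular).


Given: F = 50 N, r = 1 m, angle = 90 deg (perpendicular)
Using tau = F * r * sin(90)
sin(90) = 1
tau = 50 * 1 * 1
tau = 50 Nm

50 Nm


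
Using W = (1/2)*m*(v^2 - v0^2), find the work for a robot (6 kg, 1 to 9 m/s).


Given: m = 6 kg, v0 = 1 m/s, v = 9 m/s
Using W = (1/2)*m*(v^2 - v0^2)
v^2 = 9^2 = 81
v0^2 = 1^2 = 1
v^2 - v0^2 = 81 - 1 = 80
W = (1/2)*6*80 = 240 J

240 J


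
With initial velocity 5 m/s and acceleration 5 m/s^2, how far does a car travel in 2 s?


Given: v0 = 5 m/s, a = 5 m/s^2, t = 2 s
Using s = v0*t + (1/2)*a*t^2
s = 5*2 + (1/2)*5*2^2
s = 10 + (1/2)*20
s = 10 + 10
s = 20

20 m


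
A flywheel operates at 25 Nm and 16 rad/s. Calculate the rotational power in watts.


Given: tau = 25 Nm, omega = 16 rad/s
Using P = tau * omega
P = 25 * 16
P = 400 W

400 W


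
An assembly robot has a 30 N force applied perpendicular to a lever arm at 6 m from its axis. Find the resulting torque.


Given: F = 30 N, r = 6 m, angle = 90 deg (perpendicular)
Using tau = F * r * sin(90)
sin(90) = 1
tau = 30 * 6 * 1
tau = 180 Nm

180 Nm


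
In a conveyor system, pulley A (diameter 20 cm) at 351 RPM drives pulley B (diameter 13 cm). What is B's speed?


Given: D1 = 20 cm, w1 = 351 RPM, D2 = 13 cm
Using D1*w1 = D2*w2
w2 = D1*w1 / D2
w2 = 20*351 / 13
w2 = 7020 / 13
w2 = 540 RPM

540 RPM


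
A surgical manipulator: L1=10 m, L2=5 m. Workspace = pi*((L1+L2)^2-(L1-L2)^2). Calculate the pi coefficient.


Given: L1 = 10, L2 = 5
(L1+L2)^2 = (15)^2 = 225
(L1-L2)^2 = (5)^2 = 25
Difference = 225 - 25 = 200
This equals 4*L1*L2 = 4*10*5 = 200
Workspace area = 200*pi

200


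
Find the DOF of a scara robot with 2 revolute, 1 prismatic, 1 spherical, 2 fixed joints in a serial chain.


Given: serial robot with 2 revolute, 1 prismatic, 1 spherical, 2 fixed joints
DOF contribution per joint type: revolute=1, prismatic=1, spherical=3, fixed=0
DOF = 2*1 + 1*1 + 1*3 + 2*0
DOF = 6

6


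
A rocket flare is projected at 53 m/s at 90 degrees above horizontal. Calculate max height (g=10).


Given: v0 = 53 m/s, theta = 90 deg, g = 10 m/s^2
sin^2(90) = 1
Using H = v0^2 * sin^2(theta) / (2*g)
H = 53^2 * 1 / (2*10)
H = 2809 * 1 / 20
H = 2809 / 20
H = 2809/20 m

2809/20 m


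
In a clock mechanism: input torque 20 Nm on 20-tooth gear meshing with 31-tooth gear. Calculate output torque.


Given: N1 = 20, N2 = 31, T1 = 20 Nm
Using T2/T1 = N2/N1
T2 = T1 * N2 / N1
T2 = 20 * 31 / 20
T2 = 620 / 20
T2 = 31 Nm

31 Nm


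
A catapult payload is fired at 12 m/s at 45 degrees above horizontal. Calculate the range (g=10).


Given: v0 = 12 m/s, theta = 45 deg, g = 10 m/s^2
sin(2*45) = sin(90) = 1
Using R = v0^2 * sin(2*theta) / g
R = 12^2 * 1 / 10
R = 144 / 10
R = 72/5 m

72/5 m


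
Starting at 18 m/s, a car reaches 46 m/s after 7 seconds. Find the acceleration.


Given: initial velocity v0 = 18 m/s, final velocity v = 46 m/s, time t = 7 s
Using a = (v - v0) / t
a = (46 - 18) / 7
a = 28 / 7
a = 4 m/s^2

4 m/s^2


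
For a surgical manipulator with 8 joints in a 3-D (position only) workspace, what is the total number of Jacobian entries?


Given: task space dimension = 3, joints = 8
Jacobian is a 3 x 8 matrix
Total entries = rows * columns
Total = 3 * 8
Total = 24

24


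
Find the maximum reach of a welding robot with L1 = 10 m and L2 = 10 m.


Given: L1 = 10 m, L2 = 10 m
For a 2-link planar arm, max reach = L1 + L2 (fully extended)
Max reach = 10 + 10
Max reach = 20 m

20 m


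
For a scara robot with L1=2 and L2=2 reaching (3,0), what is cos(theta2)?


Given: L1 = 2, L2 = 2, target (x, y) = (3, 0)
Using cos(theta2) = (x^2 + y^2 - L1^2 - L2^2) / (2*L1*L2)
x^2 + y^2 = 3^2 + 0 = 9
L1^2 + L2^2 = 4 + 4 = 8
Numerator = 9 - 8 = 1
Denominator = 2*2*2 = 8
cos(theta2) = 1/8 = 1/8

1/8


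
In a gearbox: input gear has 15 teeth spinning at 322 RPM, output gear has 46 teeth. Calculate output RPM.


Given: N1 = 15 teeth, w1 = 322 RPM, N2 = 46 teeth
Using N1*w1 = N2*w2
w2 = N1*w1 / N2
w2 = 15*322 / 46
w2 = 4830 / 46
w2 = 105 RPM

105 RPM


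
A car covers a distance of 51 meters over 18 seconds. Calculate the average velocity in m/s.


Given: distance d = 51 m, time t = 18 s
Using v = d / t
v = 51 / 18
v = 17/6 m/s

17/6 m/s


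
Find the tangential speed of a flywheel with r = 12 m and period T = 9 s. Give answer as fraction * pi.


Given: radius r = 12 m, period T = 9 s
Using v = 2*pi*r / T
v = 2*pi*12 / 9
v = 24*pi / 9
v = 8/3*pi m/s

8/3*pi m/s


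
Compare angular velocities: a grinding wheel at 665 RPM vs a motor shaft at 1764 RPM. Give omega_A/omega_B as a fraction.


Given: RPM_A = 665, RPM_B = 1764
omega = 2*pi*RPM/60, so omega_A/omega_B = RPM_A / RPM_B
omega_A/omega_B = 665 / 1764
omega_A/omega_B = 95/252

95/252


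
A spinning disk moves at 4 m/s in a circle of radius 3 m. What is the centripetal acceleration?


Given: v = 4 m/s, r = 3 m
Using a_c = v^2 / r
a_c = 4^2 / 3
a_c = 16 / 3
a_c = 16/3 m/s^2

16/3 m/s^2


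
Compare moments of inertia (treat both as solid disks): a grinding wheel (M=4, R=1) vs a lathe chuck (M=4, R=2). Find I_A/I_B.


Given: M1=4 kg, R1=1 m, M2=4 kg, R2=2 m
For a disk: I = (1/2)*M*R^2, so I_A/I_B = (M1*R1^2)/(M2*R2^2)
M1*R1^2 = 4*1 = 4
M2*R2^2 = 4*4 = 16
I_A/I_B = 4/16 = 1/4

1/4


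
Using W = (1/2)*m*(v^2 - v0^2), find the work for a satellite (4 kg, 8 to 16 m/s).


Given: m = 4 kg, v0 = 8 m/s, v = 16 m/s
Using W = (1/2)*m*(v^2 - v0^2)
v^2 = 16^2 = 256
v0^2 = 8^2 = 64
v^2 - v0^2 = 256 - 64 = 192
W = (1/2)*4*192 = 384 J

384 J


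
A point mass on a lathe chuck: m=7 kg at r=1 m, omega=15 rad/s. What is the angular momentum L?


Given: m = 7 kg, r = 1 m, omega = 15 rad/s
For a point mass: I = m*r^2
I = 7*1^2 = 7*1 = 7
L = I*omega = 7*15
L = 105 kg*m^2/s

105 kg*m^2/s


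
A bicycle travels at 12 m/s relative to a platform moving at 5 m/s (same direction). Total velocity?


Given: object velocity = 12 m/s, platform velocity = 5 m/s (same direction)
Using classical velocity addition: v_total = v_object + v_platform
v_total = 12 + 5
v_total = 17 m/s

17 m/s


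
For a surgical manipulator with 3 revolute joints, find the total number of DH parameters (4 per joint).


Given: 3 joints, 4 DH parameters per joint (d, theta, a, alpha)
Total DH parameters = number_of_joints * 4
Total = 3 * 4
Total = 12

12


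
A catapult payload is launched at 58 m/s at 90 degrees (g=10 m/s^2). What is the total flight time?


Given: v0 = 58 m/s, theta = 90 deg, g = 10 m/s^2
sin(90) = 1
Using T = 2*v0*sin(theta) / g
T = 2*58*1 / 10
T = 116 / 10
T = 58/5 s

58/5 s


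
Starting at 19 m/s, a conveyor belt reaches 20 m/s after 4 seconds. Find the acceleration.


Given: initial velocity v0 = 19 m/s, final velocity v = 20 m/s, time t = 4 s
Using a = (v - v0) / t
a = (20 - 19) / 4
a = 1 / 4
a = 1/4 m/s^2

1/4 m/s^2


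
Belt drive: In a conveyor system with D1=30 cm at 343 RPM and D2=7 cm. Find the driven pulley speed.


Given: D1 = 30 cm, w1 = 343 RPM, D2 = 7 cm
Using D1*w1 = D2*w2
w2 = D1*w1 / D2
w2 = 30*343 / 7
w2 = 10290 / 7
w2 = 1470 RPM

1470 RPM


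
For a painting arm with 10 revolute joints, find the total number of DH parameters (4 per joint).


Given: 10 joints, 4 DH parameters per joint (d, theta, a, alpha)
Total DH parameters = number_of_joints * 4
Total = 10 * 4
Total = 40

40


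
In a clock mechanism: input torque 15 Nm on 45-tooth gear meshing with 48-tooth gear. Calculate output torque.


Given: N1 = 45, N2 = 48, T1 = 15 Nm
Using T2/T1 = N2/N1
T2 = T1 * N2 / N1
T2 = 15 * 48 / 45
T2 = 720 / 45
T2 = 16 Nm

16 Nm


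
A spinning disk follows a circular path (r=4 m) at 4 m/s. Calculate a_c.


Given: v = 4 m/s, r = 4 m
Using a_c = v^2 / r
a_c = 4^2 / 4
a_c = 16 / 4
a_c = 4 m/s^2

4 m/s^2


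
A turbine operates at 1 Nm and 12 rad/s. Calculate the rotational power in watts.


Given: tau = 1 Nm, omega = 12 rad/s
Using P = tau * omega
P = 1 * 12
P = 12 W

12 W


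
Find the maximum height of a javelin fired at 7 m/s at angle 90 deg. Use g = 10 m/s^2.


Given: v0 = 7 m/s, theta = 90 deg, g = 10 m/s^2
sin^2(90) = 1
Using H = v0^2 * sin^2(theta) / (2*g)
H = 7^2 * 1 / (2*10)
H = 49 * 1 / 20
H = 49 / 20
H = 49/20 m

49/20 m


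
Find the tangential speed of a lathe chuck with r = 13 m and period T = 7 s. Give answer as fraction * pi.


Given: radius r = 13 m, period T = 7 s
Using v = 2*pi*r / T
v = 2*pi*13 / 7
v = 26*pi / 7
v = 26/7*pi m/s

26/7*pi m/s


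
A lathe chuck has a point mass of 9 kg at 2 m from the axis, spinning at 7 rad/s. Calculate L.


Given: m = 9 kg, r = 2 m, omega = 7 rad/s
For a point mass: I = m*r^2
I = 9*2^2 = 9*4 = 36
L = I*omega = 36*7
L = 252 kg*m^2/s

252 kg*m^2/s


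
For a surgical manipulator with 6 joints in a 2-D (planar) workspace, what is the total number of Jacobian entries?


Given: task space dimension = 2, joints = 6
Jacobian is a 2 x 6 matrix
Total entries = rows * columns
Total = 2 * 6
Total = 12

12


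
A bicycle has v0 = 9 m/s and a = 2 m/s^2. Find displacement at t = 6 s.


Given: v0 = 9 m/s, a = 2 m/s^2, t = 6 s
Using s = v0*t + (1/2)*a*t^2
s = 9*6 + (1/2)*2*6^2
s = 54 + (1/2)*72
s = 54 + 36
s = 90

90 m


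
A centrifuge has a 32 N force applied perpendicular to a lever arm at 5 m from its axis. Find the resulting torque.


Given: F = 32 N, r = 5 m, angle = 90 deg (perpendicular)
Using tau = F * r * sin(90)
sin(90) = 1
tau = 32 * 5 * 1
tau = 160 Nm

160 Nm


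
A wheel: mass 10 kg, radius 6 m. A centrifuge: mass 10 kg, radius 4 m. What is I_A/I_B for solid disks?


Given: M1=10 kg, R1=6 m, M2=10 kg, R2=4 m
For a disk: I = (1/2)*M*R^2, so I_A/I_B = (M1*R1^2)/(M2*R2^2)
M1*R1^2 = 10*36 = 360
M2*R2^2 = 10*16 = 160
I_A/I_B = 360/160 = 9/4

9/4


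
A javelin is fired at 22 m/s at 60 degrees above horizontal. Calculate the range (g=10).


Given: v0 = 22 m/s, theta = 60 deg, g = 10 m/s^2
sin(2*60) = sin(120) = sqrt(3)/2
Using R = v0^2 * sin(2*theta) / g
R = 22^2 * (sqrt(3)/2) / 10
R = 484 * sqrt(3) / 20
R = 121/5*sqrt(3) m

121/5*sqrt(3) m


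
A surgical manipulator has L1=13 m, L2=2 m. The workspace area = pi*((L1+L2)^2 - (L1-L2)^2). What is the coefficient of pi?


Given: L1 = 13, L2 = 2
(L1+L2)^2 = (15)^2 = 225
(L1-L2)^2 = (11)^2 = 121
Difference = 225 - 121 = 104
This equals 4*L1*L2 = 4*13*2 = 104
Workspace area = 104*pi

104


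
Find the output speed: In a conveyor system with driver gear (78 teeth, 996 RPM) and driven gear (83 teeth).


Given: N1 = 78 teeth, w1 = 996 RPM, N2 = 83 teeth
Using N1*w1 = N2*w2
w2 = N1*w1 / N2
w2 = 78*996 / 83
w2 = 77688 / 83
w2 = 936 RPM

936 RPM


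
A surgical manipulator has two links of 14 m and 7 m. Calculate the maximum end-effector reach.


Given: L1 = 14 m, L2 = 7 m
For a 2-link planar arm, max reach = L1 + L2 (fully extended)
Max reach = 14 + 7
Max reach = 21 m

21 m


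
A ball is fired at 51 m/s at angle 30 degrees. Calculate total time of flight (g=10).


Given: v0 = 51 m/s, theta = 30 deg, g = 10 m/s^2
sin(30) = 1/2
Using T = 2*v0*sin(theta) / g
T = 2*51*1/2 / 10
T = 51 / 10
T = 51/10 s

51/10 s


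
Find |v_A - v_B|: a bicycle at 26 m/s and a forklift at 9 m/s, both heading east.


Given: v_A = 26 m/s east, v_B = 9 m/s east
Both move in the same direction; relative speed = |v_A - v_B|
|26 - 9| = |17|
= 17 m/s

17 m/s


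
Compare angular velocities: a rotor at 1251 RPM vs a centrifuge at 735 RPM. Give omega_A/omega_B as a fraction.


Given: RPM_A = 1251, RPM_B = 735
omega = 2*pi*RPM/60, so omega_A/omega_B = RPM_A / RPM_B
omega_A/omega_B = 1251 / 735
omega_A/omega_B = 417/245

417/245


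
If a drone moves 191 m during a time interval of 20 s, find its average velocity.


Given: distance d = 191 m, time t = 20 s
Using v = d / t
v = 191 / 20
v = 191/20 m/s

191/20 m/s


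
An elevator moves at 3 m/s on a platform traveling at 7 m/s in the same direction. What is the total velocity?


Given: object velocity = 3 m/s, platform velocity = 7 m/s (same direction)
Using classical velocity addition: v_total = v_object + v_platform
v_total = 3 + 7
v_total = 10 m/s

10 m/s


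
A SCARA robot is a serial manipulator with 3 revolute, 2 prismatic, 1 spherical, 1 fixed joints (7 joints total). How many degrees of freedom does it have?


Given: serial robot with 3 revolute, 2 prismatic, 1 spherical, 1 fixed joints
DOF contribution per joint type: revolute=1, prismatic=1, spherical=3, fixed=0
DOF = 3*1 + 2*1 + 1*3 + 1*0
DOF = 8

8


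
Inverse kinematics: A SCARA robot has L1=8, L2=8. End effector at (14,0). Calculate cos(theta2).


Given: L1 = 8, L2 = 8, target (x, y) = (14, 0)
Using cos(theta2) = (x^2 + y^2 - L1^2 - L2^2) / (2*L1*L2)
x^2 + y^2 = 14^2 + 0 = 196
L1^2 + L2^2 = 64 + 64 = 128
Numerator = 196 - 128 = 68
Denominator = 2*8*8 = 128
cos(theta2) = 68/128 = 17/32

17/32


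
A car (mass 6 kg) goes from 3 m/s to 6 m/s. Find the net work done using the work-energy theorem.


Given: m = 6 kg, v0 = 3 m/s, v = 6 m/s
Using W = (1/2)*m*(v^2 - v0^2)
v^2 = 6^2 = 36
v0^2 = 3^2 = 9
v^2 - v0^2 = 36 - 9 = 27
W = (1/2)*6*27 = 81 J

81 J


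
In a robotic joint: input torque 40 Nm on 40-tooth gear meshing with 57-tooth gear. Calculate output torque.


Given: N1 = 40, N2 = 57, T1 = 40 Nm
Using T2/T1 = N2/N1
T2 = T1 * N2 / N1
T2 = 40 * 57 / 40
T2 = 2280 / 40
T2 = 57 Nm

57 Nm


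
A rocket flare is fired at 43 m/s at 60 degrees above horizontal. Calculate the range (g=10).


Given: v0 = 43 m/s, theta = 60 deg, g = 10 m/s^2
sin(2*60) = sin(120) = sqrt(3)/2
Using R = v0^2 * sin(2*theta) / g
R = 43^2 * (sqrt(3)/2) / 10
R = 1849 * sqrt(3) / 20
R = 1849/20*sqrt(3) m

1849/20*sqrt(3) m


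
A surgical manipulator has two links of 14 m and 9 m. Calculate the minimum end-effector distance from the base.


Given: L1 = 14 m, L2 = 9 m
For a 2-link planar arm, min reach = |L1 - L2| (second link folded back)
Min reach = |14 - 9|
Min reach = 5 m

5 m


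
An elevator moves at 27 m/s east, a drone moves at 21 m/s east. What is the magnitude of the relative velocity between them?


Given: v_A = 27 m/s east, v_B = 21 m/s east
Both move in the same direction; relative speed = |v_A - v_B|
|27 - 21| = |6|
= 6 m/s

6 m/s


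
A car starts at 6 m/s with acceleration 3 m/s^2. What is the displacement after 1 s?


Given: v0 = 6 m/s, a = 3 m/s^2, t = 1 s
Using s = v0*t + (1/2)*a*t^2
s = 6*1 + (1/2)*3*1^2
s = 6 + (1/2)*3
s = 6 + 3/2
s = 15/2

15/2 m


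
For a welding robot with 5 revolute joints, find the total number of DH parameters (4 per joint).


Given: 5 joints, 4 DH parameters per joint (d, theta, a, alpha)
Total DH parameters = number_of_joints * 4
Total = 5 * 4
Total = 20

20


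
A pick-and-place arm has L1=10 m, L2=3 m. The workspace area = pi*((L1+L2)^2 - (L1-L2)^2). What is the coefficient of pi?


Given: L1 = 10, L2 = 3
(L1+L2)^2 = (13)^2 = 169
(L1-L2)^2 = (7)^2 = 49
Difference = 169 - 49 = 120
This equals 4*L1*L2 = 4*10*3 = 120
Workspace area = 120*pi

120


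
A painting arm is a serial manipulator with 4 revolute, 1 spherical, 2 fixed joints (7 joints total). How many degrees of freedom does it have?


Given: serial robot with 4 revolute, 1 spherical, 2 fixed joints
DOF contribution per joint type: revolute=1, prismatic=1, spherical=3, fixed=0
DOF = 4*1 + 1*3 + 2*0
DOF = 7

7


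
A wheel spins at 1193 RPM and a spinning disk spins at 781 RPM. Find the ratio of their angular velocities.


Given: RPM_A = 1193, RPM_B = 781
omega = 2*pi*RPM/60, so omega_A/omega_B = RPM_A / RPM_B
omega_A/omega_B = 1193 / 781
omega_A/omega_B = 1193/781

1193/781


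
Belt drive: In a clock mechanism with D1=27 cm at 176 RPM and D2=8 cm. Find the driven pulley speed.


Given: D1 = 27 cm, w1 = 176 RPM, D2 = 8 cm
Using D1*w1 = D2*w2
w2 = D1*w1 / D2
w2 = 27*176 / 8
w2 = 4752 / 8
w2 = 594 RPM

594 RPM


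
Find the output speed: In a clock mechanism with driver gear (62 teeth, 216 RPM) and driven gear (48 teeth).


Given: N1 = 62 teeth, w1 = 216 RPM, N2 = 48 teeth
Using N1*w1 = N2*w2
w2 = N1*w1 / N2
w2 = 62*216 / 48
w2 = 13392 / 48
w2 = 279 RPM

279 RPM


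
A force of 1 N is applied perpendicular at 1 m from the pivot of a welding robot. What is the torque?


Given: F = 1 N, r = 1 m, angle = 90 deg (perpendicular)
Using tau = F * r * sin(90)
sin(90) = 1
tau = 1 * 1 * 1
tau = 1 Nm

1 Nm


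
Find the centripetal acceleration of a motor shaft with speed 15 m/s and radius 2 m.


Given: v = 15 m/s, r = 2 m
Using a_c = v^2 / r
a_c = 15^2 / 2
a_c = 225 / 2
a_c = 225/2 m/s^2

225/2 m/s^2


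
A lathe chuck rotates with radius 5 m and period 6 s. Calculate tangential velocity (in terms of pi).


Given: radius r = 5 m, period T = 6 s
Using v = 2*pi*r / T
v = 2*pi*5 / 6
v = 10*pi / 6
v = 5/3*pi m/s

5/3*pi m/s


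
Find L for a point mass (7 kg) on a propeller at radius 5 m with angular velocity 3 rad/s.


Given: m = 7 kg, r = 5 m, omega = 3 rad/s
For a point mass: I = m*r^2
I = 7*5^2 = 7*25 = 175
L = I*omega = 175*3
L = 525 kg*m^2/s

525 kg*m^2/s


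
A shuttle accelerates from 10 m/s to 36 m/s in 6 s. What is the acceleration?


Given: initial velocity v0 = 10 m/s, final velocity v = 36 m/s, time t = 6 s
Using a = (v - v0) / t
a = (36 - 10) / 6
a = 26 / 6
a = 13/3 m/s^2

13/3 m/s^2
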